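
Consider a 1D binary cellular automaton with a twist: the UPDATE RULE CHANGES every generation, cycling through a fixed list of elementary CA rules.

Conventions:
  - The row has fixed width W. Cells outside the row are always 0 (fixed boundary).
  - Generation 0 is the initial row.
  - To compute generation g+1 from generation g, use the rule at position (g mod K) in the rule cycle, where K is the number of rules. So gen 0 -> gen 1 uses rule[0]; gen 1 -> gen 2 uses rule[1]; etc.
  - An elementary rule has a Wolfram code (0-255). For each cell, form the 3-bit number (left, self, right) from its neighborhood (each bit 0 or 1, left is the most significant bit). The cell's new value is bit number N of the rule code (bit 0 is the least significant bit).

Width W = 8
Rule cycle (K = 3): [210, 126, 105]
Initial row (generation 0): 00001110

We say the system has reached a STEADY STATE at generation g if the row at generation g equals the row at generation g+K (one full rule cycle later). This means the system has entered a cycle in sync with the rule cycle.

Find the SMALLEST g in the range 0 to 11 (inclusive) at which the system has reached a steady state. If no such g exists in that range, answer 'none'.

Gen 0: 00001110
Gen 1 (rule 210): 00010111
Gen 2 (rule 126): 00111101
Gen 3 (rule 105): 10100110
Gen 4 (rule 210): 00011011
Gen 5 (rule 126): 00111111
Gen 6 (rule 105): 10100001
Gen 7 (rule 210): 00010010
Gen 8 (rule 126): 00111111
Gen 9 (rule 105): 10100001
Gen 10 (rule 210): 00010010
Gen 11 (rule 126): 00111111
Gen 12 (rule 105): 10100001
Gen 13 (rule 210): 00010010
Gen 14 (rule 126): 00111111

Answer: 5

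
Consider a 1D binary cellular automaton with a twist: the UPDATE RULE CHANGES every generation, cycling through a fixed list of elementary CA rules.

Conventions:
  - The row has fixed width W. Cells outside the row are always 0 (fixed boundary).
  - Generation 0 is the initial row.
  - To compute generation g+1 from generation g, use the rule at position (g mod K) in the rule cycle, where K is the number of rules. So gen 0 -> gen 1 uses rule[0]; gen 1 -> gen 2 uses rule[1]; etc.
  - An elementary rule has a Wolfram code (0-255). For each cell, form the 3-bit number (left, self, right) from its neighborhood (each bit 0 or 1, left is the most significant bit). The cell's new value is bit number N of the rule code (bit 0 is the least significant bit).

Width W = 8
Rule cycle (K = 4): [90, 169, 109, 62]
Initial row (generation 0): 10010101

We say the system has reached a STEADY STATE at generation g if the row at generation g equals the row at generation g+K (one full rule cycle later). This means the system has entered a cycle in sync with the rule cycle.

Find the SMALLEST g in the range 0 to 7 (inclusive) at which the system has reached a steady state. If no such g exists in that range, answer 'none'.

Answer: 4

Derivation:
Gen 0: 10010101
Gen 1 (rule 90): 01100000
Gen 2 (rule 169): 01001111
Gen 3 (rule 109): 01001001
Gen 4 (rule 62): 11111111
Gen 5 (rule 90): 10000001
Gen 6 (rule 169): 00111100
Gen 7 (rule 109): 10100101
Gen 8 (rule 62): 11111111
Gen 9 (rule 90): 10000001
Gen 10 (rule 169): 00111100
Gen 11 (rule 109): 10100101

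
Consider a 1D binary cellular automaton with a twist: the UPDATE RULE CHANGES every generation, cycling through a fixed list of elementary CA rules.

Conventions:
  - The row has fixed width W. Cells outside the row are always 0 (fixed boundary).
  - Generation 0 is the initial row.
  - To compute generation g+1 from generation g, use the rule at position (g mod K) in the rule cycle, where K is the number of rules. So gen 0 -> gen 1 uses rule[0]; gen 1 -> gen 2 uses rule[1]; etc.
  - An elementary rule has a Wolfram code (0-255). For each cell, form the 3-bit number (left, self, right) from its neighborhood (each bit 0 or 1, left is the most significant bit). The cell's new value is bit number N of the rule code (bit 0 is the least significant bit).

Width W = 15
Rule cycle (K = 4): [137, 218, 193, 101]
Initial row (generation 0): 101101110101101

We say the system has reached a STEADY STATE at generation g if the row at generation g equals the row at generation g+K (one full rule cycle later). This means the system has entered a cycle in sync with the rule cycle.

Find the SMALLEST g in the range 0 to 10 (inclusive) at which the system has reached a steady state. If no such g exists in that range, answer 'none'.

Answer: none

Derivation:
Gen 0: 101101110101101
Gen 1 (rule 137): 001001100001000
Gen 2 (rule 218): 010111110010100
Gen 3 (rule 193): 000011110000001
Gen 4 (rule 101): 111000010111101
Gen 5 (rule 137): 110011000111000
Gen 6 (rule 218): 111111101111100
Gen 7 (rule 193): 011111100111101
Gen 8 (rule 101): 000000100000111
Gen 9 (rule 137): 111110001110110
Gen 10 (rule 218): 111111011110111
Gen 11 (rule 193): 011111001110011
Gen 12 (rule 101): 000001000010001
Gen 13 (rule 137): 111100011000100
Gen 14 (rule 218): 111110111101010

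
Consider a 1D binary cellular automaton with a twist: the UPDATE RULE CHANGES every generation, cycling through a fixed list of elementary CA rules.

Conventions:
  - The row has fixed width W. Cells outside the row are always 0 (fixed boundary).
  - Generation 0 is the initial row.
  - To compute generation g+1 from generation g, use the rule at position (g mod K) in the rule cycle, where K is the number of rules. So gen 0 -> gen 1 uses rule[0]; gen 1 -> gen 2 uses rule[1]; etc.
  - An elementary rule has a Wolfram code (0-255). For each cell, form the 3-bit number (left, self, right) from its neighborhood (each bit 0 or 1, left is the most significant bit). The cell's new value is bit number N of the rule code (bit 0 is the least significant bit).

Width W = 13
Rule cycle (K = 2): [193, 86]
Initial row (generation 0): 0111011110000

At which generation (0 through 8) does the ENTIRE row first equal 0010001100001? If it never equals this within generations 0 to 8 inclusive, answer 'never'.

Gen 0: 0111011110000
Gen 1 (rule 193): 0011001110111
Gen 2 (rule 86): 0101110010001
Gen 3 (rule 193): 0000110000100
Gen 4 (rule 86): 0001011001110
Gen 5 (rule 193): 1100001000110
Gen 6 (rule 86): 0110011101011
Gen 7 (rule 193): 0010001100001
Gen 8 (rule 86): 0111010110011

Answer: 7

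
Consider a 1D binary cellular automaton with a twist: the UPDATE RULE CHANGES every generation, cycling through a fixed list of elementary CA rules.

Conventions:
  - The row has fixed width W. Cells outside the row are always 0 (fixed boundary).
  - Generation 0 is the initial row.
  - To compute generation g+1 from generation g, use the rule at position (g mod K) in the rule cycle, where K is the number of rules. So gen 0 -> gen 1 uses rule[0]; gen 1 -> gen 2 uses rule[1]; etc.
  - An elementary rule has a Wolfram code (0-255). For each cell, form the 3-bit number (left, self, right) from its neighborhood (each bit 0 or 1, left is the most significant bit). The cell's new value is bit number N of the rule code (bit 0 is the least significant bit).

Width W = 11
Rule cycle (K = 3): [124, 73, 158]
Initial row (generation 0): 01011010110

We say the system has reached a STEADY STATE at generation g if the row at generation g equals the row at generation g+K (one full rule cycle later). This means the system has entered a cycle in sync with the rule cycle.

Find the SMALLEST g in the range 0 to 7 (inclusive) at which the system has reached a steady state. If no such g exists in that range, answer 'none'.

Gen 0: 01011010110
Gen 1 (rule 124): 01111111111
Gen 2 (rule 73): 01000000001
Gen 3 (rule 158): 11100000011
Gen 4 (rule 124): 10110000011
Gen 5 (rule 73): 00110111011
Gen 6 (rule 158): 01100110010
Gen 7 (rule 124): 01110111011
Gen 8 (rule 73): 01010101011
Gen 9 (rule 158): 11010101010
Gen 10 (rule 124): 11111111111

Answer: none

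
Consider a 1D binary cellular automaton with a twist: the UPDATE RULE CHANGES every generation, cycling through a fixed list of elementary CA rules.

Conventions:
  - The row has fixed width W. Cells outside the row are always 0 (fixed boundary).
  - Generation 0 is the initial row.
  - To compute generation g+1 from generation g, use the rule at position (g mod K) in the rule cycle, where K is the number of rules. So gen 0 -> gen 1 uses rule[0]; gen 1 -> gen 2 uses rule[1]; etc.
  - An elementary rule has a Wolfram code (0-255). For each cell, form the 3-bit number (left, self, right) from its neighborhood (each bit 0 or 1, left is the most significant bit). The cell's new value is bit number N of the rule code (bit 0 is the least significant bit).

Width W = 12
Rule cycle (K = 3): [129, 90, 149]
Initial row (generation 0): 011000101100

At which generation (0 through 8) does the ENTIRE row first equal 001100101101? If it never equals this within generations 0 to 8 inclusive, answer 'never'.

Answer: never

Derivation:
Gen 0: 011000101100
Gen 1 (rule 129): 000010000001
Gen 2 (rule 90): 000101000010
Gen 3 (rule 149): 110101111011
Gen 4 (rule 129): 000000110000
Gen 5 (rule 90): 000001111000
Gen 6 (rule 149): 111100110111
Gen 7 (rule 129): 011000000010
Gen 8 (rule 90): 111100000101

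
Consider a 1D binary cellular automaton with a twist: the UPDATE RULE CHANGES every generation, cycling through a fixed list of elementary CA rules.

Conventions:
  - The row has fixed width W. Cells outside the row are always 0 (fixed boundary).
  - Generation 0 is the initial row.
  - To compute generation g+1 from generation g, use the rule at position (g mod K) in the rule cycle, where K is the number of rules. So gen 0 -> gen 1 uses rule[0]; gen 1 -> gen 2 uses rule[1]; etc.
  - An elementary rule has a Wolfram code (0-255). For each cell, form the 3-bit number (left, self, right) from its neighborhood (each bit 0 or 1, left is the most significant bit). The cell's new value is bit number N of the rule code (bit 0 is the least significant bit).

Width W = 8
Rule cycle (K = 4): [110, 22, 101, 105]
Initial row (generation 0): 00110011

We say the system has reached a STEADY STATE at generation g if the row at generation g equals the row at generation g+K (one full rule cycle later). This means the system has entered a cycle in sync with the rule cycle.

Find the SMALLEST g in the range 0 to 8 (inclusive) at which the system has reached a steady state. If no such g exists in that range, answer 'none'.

Answer: none

Derivation:
Gen 0: 00110011
Gen 1 (rule 110): 01110111
Gen 2 (rule 22): 10000000
Gen 3 (rule 101): 10111111
Gen 4 (rule 105): 01100001
Gen 5 (rule 110): 11100011
Gen 6 (rule 22): 00010100
Gen 7 (rule 101): 11011101
Gen 8 (rule 105): 11110110
Gen 9 (rule 110): 10011110
Gen 10 (rule 22): 11100001
Gen 11 (rule 101): 00101101
Gen 12 (rule 105): 10011110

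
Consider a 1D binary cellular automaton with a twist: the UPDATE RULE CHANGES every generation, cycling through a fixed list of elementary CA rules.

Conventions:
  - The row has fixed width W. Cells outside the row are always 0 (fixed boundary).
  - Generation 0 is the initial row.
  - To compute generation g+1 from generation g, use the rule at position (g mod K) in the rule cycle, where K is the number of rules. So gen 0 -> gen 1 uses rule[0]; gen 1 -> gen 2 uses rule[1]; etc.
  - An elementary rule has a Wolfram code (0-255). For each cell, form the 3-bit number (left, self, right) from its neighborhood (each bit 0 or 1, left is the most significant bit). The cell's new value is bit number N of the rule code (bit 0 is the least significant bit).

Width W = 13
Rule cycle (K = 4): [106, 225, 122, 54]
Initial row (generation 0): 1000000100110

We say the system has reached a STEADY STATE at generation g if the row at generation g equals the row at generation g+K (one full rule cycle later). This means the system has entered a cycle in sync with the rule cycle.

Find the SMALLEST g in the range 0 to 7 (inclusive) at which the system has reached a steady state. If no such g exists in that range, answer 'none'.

Answer: none

Derivation:
Gen 0: 1000000100110
Gen 1 (rule 106): 0000001001110
Gen 2 (rule 225): 1111100000110
Gen 3 (rule 122): 1000110001111
Gen 4 (rule 54): 1101001010000
Gen 5 (rule 106): 1110010100000
Gen 6 (rule 225): 0110001001111
Gen 7 (rule 122): 1111010111001
Gen 8 (rule 54): 0000111000111
Gen 9 (rule 106): 0001101001101
Gen 10 (rule 225): 1100110000110
Gen 11 (rule 122): 1111111001111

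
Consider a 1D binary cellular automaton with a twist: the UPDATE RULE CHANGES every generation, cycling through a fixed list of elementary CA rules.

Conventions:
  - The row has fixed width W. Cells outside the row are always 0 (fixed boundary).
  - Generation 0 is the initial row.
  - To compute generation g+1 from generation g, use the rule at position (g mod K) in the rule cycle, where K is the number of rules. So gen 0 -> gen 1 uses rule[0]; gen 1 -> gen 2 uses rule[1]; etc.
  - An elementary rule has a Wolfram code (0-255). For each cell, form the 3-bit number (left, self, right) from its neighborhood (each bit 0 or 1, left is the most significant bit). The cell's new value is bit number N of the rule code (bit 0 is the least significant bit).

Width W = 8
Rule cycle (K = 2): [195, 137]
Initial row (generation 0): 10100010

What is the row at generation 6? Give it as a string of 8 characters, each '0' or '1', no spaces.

Gen 0: 10100010
Gen 1 (rule 195): 00001100
Gen 2 (rule 137): 11101001
Gen 3 (rule 195): 01100010
Gen 4 (rule 137): 01001000
Gen 5 (rule 195): 10010011
Gen 6 (rule 137): 00000010

Answer: 00000010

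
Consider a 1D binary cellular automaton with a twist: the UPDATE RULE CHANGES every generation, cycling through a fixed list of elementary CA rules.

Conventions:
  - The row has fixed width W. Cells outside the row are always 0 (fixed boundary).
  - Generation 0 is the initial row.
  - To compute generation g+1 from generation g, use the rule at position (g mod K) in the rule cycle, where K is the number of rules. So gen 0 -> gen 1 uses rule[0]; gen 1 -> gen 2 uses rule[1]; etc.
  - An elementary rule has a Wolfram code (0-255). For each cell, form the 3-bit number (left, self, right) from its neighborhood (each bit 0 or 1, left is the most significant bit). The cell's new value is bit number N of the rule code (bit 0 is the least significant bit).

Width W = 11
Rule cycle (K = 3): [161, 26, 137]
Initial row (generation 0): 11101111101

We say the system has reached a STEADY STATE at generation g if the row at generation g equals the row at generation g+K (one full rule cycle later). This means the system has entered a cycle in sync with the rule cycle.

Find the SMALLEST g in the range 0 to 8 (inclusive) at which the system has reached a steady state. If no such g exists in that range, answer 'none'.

Answer: none

Derivation:
Gen 0: 11101111101
Gen 1 (rule 161): 01010111010
Gen 2 (rule 26): 10000100001
Gen 3 (rule 137): 00110001100
Gen 4 (rule 161): 10000100001
Gen 5 (rule 26): 01001010010
Gen 6 (rule 137): 00000000000
Gen 7 (rule 161): 11111111111
Gen 8 (rule 26): 10000000000
Gen 9 (rule 137): 00111111111
Gen 10 (rule 161): 10011111110
Gen 11 (rule 26): 01110000001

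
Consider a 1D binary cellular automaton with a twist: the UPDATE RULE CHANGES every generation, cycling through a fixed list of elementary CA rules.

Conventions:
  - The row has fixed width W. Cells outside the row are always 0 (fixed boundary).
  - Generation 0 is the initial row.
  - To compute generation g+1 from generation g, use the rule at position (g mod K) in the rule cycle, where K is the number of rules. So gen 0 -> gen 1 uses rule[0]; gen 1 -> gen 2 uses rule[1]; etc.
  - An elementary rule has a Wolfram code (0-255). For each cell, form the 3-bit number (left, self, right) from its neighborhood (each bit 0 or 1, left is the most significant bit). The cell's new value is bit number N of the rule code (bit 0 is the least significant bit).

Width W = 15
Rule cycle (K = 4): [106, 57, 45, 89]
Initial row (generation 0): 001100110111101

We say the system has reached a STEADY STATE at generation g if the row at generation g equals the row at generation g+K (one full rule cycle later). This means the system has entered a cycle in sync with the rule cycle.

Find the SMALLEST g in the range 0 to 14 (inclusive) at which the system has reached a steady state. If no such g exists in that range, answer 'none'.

Answer: none

Derivation:
Gen 0: 001100110111101
Gen 1 (rule 106): 011101111100110
Gen 2 (rule 57): 010011000010101
Gen 3 (rule 45): 010010011011111
Gen 4 (rule 89): 001001011010001
Gen 5 (rule 106): 010010111100010
Gen 6 (rule 57): 001001100011001
Gen 7 (rule 45): 101001001010001
Gen 8 (rule 89): 000100100001100
Gen 9 (rule 106): 001001000011100
Gen 10 (rule 57): 100100111010011
Gen 11 (rule 45): 100100100110010
Gen 12 (rule 89): 010010010111001
Gen 13 (rule 106): 100100101101010
Gen 14 (rule 57): 010010011010101
Gen 15 (rule 45): 010010010111111
Gen 16 (rule 89): 001001000100001
Gen 17 (rule 106): 010010001000010
Gen 18 (rule 57): 001001100111001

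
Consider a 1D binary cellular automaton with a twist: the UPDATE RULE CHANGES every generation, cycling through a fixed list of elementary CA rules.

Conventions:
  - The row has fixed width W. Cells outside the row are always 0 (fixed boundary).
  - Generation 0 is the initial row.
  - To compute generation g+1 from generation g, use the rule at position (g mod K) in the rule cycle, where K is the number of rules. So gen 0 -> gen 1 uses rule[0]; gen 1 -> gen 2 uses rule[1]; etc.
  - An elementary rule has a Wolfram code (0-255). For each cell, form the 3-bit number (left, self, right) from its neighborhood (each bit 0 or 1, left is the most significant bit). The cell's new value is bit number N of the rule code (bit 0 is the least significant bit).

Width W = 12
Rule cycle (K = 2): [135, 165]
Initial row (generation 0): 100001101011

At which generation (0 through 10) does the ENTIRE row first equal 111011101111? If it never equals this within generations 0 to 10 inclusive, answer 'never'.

Answer: 9

Derivation:
Gen 0: 100001101011
Gen 1 (rule 135): 101110001000
Gen 2 (rule 165): 110100101011
Gen 3 (rule 135): 000101101000
Gen 4 (rule 165): 110110011011
Gen 5 (rule 135): 000000100000
Gen 6 (rule 165): 111110101111
Gen 7 (rule 135): 011100100110
Gen 8 (rule 165): 001000100000
Gen 9 (rule 135): 111011101111
Gen 10 (rule 165): 010101010110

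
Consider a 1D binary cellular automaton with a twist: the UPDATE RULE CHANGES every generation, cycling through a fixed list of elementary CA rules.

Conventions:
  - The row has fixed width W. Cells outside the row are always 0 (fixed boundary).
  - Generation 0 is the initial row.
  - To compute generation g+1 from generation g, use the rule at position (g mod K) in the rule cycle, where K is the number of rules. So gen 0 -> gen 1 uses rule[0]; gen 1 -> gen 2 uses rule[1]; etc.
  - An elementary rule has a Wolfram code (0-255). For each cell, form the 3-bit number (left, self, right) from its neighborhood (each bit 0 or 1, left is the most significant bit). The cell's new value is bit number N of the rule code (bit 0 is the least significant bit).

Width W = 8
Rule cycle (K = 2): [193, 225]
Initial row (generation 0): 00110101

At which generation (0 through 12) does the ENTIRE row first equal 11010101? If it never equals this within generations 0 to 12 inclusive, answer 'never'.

Gen 0: 00110101
Gen 1 (rule 193): 10010000
Gen 2 (rule 225): 00000111
Gen 3 (rule 193): 11110011
Gen 4 (rule 225): 01110001
Gen 5 (rule 193): 00110100
Gen 6 (rule 225): 10011001
Gen 7 (rule 193): 00001000
Gen 8 (rule 225): 11100011
Gen 9 (rule 193): 01101001
Gen 10 (rule 225): 00110000
Gen 11 (rule 193): 10010111
Gen 12 (rule 225): 00001011

Answer: never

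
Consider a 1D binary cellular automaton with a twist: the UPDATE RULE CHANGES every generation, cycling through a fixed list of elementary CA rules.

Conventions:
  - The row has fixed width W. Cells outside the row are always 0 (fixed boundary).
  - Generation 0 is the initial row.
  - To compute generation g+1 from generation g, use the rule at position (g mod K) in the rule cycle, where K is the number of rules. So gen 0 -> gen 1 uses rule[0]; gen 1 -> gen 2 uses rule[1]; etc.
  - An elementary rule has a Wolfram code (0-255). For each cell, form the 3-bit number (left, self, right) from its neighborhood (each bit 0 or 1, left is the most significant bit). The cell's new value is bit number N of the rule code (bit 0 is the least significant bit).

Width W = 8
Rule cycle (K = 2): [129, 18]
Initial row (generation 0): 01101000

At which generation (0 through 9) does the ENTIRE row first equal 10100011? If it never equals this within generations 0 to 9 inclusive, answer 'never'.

Answer: never

Derivation:
Gen 0: 01101000
Gen 1 (rule 129): 00000011
Gen 2 (rule 18): 00000100
Gen 3 (rule 129): 11110001
Gen 4 (rule 18): 00001010
Gen 5 (rule 129): 11100000
Gen 6 (rule 18): 00010000
Gen 7 (rule 129): 11000111
Gen 8 (rule 18): 00101000
Gen 9 (rule 129): 10000011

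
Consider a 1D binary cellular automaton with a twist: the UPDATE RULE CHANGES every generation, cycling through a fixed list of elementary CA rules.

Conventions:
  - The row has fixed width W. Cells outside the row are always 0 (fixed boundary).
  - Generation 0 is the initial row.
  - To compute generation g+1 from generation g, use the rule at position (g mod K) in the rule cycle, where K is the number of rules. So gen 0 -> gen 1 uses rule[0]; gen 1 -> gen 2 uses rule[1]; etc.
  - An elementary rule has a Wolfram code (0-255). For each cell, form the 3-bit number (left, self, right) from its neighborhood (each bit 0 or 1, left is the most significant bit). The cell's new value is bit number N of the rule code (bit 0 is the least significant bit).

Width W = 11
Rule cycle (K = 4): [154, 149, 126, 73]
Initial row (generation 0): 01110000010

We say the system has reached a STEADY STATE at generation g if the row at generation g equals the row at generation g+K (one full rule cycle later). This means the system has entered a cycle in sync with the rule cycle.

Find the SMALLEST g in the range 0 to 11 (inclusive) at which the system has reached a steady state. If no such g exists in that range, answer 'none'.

Answer: none

Derivation:
Gen 0: 01110000010
Gen 1 (rule 154): 11101000101
Gen 2 (rule 149): 01001110101
Gen 3 (rule 126): 11111011111
Gen 4 (rule 73): 10001010001
Gen 5 (rule 154): 01010001010
Gen 6 (rule 149): 01011101011
Gen 7 (rule 126): 11110111111
Gen 8 (rule 73): 10010100001
Gen 9 (rule 154): 01100010010
Gen 10 (rule 149): 00011011011
Gen 11 (rule 126): 00111111111
Gen 12 (rule 73): 10100000001
Gen 13 (rule 154): 00010000010
Gen 14 (rule 149): 11011111011
Gen 15 (rule 126): 11110001111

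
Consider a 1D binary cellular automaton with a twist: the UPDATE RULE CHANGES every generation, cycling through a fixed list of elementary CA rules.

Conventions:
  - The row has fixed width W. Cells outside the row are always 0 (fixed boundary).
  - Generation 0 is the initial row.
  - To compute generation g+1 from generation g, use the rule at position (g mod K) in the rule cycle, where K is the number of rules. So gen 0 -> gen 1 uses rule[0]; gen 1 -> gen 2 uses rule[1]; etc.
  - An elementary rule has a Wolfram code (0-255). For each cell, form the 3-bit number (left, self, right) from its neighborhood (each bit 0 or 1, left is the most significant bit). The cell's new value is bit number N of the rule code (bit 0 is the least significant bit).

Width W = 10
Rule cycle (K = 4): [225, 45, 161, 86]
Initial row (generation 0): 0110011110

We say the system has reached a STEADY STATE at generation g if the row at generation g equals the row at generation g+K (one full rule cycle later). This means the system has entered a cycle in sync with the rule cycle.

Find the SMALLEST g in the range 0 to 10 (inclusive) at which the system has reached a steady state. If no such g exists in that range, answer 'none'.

Answer: none

Derivation:
Gen 0: 0110011110
Gen 1 (rule 225): 0010001110
Gen 2 (rule 45): 1010101000
Gen 3 (rule 161): 0101010011
Gen 4 (rule 86): 1101011101
Gen 5 (rule 225): 0110101110
Gen 6 (rule 45): 0101111000
Gen 7 (rule 161): 0010110011
Gen 8 (rule 86): 0110011101
Gen 9 (rule 225): 0010001110
Gen 10 (rule 45): 1010101000
Gen 11 (rule 161): 0101010011
Gen 12 (rule 86): 1101011101
Gen 13 (rule 225): 0110101110
Gen 14 (rule 45): 0101111000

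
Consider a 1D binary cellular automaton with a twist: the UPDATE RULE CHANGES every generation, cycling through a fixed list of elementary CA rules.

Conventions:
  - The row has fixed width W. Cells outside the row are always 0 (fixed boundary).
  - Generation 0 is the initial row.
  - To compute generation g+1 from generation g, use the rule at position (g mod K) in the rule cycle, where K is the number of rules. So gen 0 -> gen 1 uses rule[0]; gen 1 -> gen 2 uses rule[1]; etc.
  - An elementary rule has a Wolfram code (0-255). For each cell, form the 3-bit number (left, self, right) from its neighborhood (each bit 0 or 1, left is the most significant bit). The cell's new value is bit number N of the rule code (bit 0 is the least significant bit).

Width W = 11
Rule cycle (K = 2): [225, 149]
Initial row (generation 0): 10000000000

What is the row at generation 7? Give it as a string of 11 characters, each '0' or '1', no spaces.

Answer: 11001000110

Derivation:
Gen 0: 10000000000
Gen 1 (rule 225): 00111111111
Gen 2 (rule 149): 10011111110
Gen 3 (rule 225): 00001111110
Gen 4 (rule 149): 11100111101
Gen 5 (rule 225): 01100011110
Gen 6 (rule 149): 00011001101
Gen 7 (rule 225): 11001000110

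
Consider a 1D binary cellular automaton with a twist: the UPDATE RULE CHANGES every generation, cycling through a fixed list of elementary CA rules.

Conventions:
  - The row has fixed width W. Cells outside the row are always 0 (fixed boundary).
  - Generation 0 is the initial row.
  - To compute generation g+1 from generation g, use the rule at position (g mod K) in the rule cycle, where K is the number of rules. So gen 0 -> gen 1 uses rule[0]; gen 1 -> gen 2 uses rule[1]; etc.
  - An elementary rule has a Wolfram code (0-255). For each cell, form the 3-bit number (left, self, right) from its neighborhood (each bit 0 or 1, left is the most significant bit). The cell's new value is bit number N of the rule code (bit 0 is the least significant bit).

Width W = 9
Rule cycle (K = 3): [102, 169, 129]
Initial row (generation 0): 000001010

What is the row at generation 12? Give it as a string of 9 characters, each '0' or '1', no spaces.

Answer: 010011111

Derivation:
Gen 0: 000001010
Gen 1 (rule 102): 000011110
Gen 2 (rule 169): 111011100
Gen 3 (rule 129): 010001001
Gen 4 (rule 102): 110011011
Gen 5 (rule 169): 100010110
Gen 6 (rule 129): 001000000
Gen 7 (rule 102): 011000000
Gen 8 (rule 169): 010011111
Gen 9 (rule 129): 000001110
Gen 10 (rule 102): 000010010
Gen 11 (rule 169): 111000000
Gen 12 (rule 129): 010011111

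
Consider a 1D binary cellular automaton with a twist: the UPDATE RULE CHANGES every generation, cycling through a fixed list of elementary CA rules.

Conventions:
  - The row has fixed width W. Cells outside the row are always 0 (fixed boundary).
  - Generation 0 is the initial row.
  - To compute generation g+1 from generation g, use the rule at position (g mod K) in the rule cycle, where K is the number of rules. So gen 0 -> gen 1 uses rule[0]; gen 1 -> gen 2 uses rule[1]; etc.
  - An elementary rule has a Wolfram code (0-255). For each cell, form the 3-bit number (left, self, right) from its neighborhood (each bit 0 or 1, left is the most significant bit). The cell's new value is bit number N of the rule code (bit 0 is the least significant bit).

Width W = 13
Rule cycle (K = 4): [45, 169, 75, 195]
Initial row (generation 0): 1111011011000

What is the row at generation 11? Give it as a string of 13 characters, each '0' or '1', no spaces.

Gen 0: 1111011011000
Gen 1 (rule 45): 1000110110011
Gen 2 (rule 169): 0010101100010
Gen 3 (rule 75): 1100001101100
Gen 4 (rule 195): 0101110100101
Gen 5 (rule 45): 0111001100111
Gen 6 (rule 169): 0110001000110
Gen 7 (rule 75): 1110110011110
Gen 8 (rule 195): 0110010101110
Gen 9 (rule 45): 0100011111000
Gen 10 (rule 169): 0001011110011
Gen 11 (rule 75): 1110010010111

Answer: 1110010010111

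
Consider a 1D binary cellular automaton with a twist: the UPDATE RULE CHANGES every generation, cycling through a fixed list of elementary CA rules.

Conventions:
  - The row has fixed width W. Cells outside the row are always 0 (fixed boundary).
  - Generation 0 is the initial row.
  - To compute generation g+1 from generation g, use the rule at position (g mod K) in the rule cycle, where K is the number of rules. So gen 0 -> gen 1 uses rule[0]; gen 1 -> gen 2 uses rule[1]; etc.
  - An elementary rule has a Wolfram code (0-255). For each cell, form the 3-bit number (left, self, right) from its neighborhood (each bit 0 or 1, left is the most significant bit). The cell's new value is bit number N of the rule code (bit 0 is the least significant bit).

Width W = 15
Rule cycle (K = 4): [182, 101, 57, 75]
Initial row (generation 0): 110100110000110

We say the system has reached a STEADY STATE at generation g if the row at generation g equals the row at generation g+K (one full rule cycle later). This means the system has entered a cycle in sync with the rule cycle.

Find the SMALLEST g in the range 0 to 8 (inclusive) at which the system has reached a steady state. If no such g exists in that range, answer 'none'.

Gen 0: 110100110000110
Gen 1 (rule 182): 001111001001001
Gen 2 (rule 101): 100001001001001
Gen 3 (rule 57): 011100100100100
Gen 4 (rule 75): 110101001001001
Gen 5 (rule 182): 001111111111111
Gen 6 (rule 101): 100000000000001
Gen 7 (rule 57): 011111111111100
Gen 8 (rule 75): 110000000000101
Gen 9 (rule 182): 001000000001111
Gen 10 (rule 101): 101011111100001
Gen 11 (rule 57): 010110000011100
Gen 12 (rule 75): 100110111110101

Answer: none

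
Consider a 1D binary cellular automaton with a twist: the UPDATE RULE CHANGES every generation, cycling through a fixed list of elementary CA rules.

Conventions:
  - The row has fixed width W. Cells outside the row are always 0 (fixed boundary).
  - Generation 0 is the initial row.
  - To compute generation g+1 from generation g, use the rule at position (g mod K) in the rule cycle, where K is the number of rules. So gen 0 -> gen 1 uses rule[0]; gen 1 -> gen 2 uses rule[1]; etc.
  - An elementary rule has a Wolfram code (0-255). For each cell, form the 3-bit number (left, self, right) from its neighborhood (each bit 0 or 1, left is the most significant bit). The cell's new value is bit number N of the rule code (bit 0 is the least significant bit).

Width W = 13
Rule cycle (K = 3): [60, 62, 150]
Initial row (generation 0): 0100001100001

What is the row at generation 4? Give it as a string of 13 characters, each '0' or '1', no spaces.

Gen 0: 0100001100001
Gen 1 (rule 60): 0110001010001
Gen 2 (rule 62): 1101011111011
Gen 3 (rule 150): 0001001110000
Gen 4 (rule 60): 0001101001000

Answer: 0001101001000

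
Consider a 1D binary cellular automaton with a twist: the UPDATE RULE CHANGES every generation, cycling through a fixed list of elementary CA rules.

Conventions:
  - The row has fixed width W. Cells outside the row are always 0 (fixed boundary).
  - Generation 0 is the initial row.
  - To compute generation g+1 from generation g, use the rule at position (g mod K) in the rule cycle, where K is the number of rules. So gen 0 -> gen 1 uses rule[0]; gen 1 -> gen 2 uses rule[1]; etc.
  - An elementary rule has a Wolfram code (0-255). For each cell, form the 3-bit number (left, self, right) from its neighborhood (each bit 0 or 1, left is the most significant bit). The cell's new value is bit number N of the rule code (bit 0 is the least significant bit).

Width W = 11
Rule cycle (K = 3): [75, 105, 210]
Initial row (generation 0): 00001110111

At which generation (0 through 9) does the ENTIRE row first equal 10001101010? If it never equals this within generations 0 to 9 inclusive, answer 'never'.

Answer: 2

Derivation:
Gen 0: 00001110111
Gen 1 (rule 75): 11111010101
Gen 2 (rule 105): 10001101010
Gen 3 (rule 210): 01010100001
Gen 4 (rule 75): 10000001110
Gen 5 (rule 105): 00111101010
Gen 6 (rule 210): 01011100001
Gen 7 (rule 75): 10010101110
Gen 8 (rule 105): 00001011010
Gen 9 (rule 210): 00010001001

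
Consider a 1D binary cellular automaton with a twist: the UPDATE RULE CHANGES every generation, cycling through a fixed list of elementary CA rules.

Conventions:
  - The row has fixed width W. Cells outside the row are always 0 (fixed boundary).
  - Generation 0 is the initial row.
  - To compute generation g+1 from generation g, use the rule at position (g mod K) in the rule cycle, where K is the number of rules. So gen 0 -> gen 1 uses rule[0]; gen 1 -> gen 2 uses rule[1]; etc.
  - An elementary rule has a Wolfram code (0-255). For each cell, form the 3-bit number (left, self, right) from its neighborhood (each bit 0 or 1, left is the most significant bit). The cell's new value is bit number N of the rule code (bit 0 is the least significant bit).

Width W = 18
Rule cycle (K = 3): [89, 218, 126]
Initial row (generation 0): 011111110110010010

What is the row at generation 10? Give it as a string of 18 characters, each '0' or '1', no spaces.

Answer: 100101110100010101

Derivation:
Gen 0: 011111110110010010
Gen 1 (rule 89): 010000010111001001
Gen 2 (rule 218): 101000100111110110
Gen 3 (rule 126): 111101111100011111
Gen 4 (rule 89): 100101000111010001
Gen 5 (rule 218): 011000101111001010
Gen 6 (rule 126): 111101111001111111
Gen 7 (rule 89): 100101001101000001
Gen 8 (rule 218): 011000111100100010
Gen 9 (rule 126): 111101100111110111
Gen 10 (rule 89): 100101110100010101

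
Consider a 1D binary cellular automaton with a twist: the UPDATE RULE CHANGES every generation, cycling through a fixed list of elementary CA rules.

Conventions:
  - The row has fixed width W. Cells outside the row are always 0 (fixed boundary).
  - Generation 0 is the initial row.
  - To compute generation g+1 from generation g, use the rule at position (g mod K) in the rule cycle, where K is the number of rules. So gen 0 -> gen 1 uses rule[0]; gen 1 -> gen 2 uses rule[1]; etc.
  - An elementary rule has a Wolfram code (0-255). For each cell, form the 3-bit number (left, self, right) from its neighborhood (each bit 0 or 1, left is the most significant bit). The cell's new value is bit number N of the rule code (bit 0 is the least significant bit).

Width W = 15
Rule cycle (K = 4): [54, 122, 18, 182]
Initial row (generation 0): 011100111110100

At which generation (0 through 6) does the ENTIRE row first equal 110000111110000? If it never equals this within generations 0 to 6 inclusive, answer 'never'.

Gen 0: 011100111110100
Gen 1 (rule 54): 100011000001110
Gen 2 (rule 122): 010111100011011
Gen 3 (rule 18): 100000010100000
Gen 4 (rule 182): 110000111110000
Gen 5 (rule 54): 001001000001000
Gen 6 (rule 122): 010110100010100

Answer: 4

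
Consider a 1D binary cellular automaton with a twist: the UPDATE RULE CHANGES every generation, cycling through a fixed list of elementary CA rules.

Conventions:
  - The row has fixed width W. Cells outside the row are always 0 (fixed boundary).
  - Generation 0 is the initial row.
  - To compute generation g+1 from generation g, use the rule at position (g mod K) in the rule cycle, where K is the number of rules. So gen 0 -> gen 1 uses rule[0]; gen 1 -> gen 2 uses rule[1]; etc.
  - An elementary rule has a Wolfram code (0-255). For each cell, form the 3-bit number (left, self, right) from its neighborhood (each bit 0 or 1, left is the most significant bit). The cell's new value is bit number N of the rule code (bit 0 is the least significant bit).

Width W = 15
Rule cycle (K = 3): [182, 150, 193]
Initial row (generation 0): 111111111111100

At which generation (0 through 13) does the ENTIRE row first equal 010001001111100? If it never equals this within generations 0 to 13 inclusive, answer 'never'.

Gen 0: 111111111111100
Gen 1 (rule 182): 011111111111010
Gen 2 (rule 150): 101111111110011
Gen 3 (rule 193): 000111111110001
Gen 4 (rule 182): 001011111101011
Gen 5 (rule 150): 011001111001000
Gen 6 (rule 193): 001000111000011
Gen 7 (rule 182): 011101010100100
Gen 8 (rule 150): 101001010111110
Gen 9 (rule 193): 000000000011110
Gen 10 (rule 182): 000000000101101
Gen 11 (rule 150): 000000001100001
Gen 12 (rule 193): 111111100101100
Gen 13 (rule 182): 011111011110010

Answer: never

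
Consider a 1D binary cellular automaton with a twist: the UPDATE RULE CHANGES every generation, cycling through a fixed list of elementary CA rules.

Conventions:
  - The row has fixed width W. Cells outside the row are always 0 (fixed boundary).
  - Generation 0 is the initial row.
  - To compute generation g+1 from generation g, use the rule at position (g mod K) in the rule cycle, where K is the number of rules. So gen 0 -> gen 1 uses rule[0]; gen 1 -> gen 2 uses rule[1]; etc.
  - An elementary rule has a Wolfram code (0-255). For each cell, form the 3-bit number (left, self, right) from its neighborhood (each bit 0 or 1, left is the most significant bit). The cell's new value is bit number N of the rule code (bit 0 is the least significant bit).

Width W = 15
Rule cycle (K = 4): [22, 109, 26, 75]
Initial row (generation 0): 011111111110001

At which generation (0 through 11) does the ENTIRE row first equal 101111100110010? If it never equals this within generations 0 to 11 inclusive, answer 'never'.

Answer: never

Derivation:
Gen 0: 011111111110001
Gen 1 (rule 22): 100000000001011
Gen 2 (rule 109): 101111111101111
Gen 3 (rule 26): 001000000001000
Gen 4 (rule 75): 110011111110011
Gen 5 (rule 22): 001100000001100
Gen 6 (rule 109): 101101111101101
Gen 7 (rule 26): 001001000001000
Gen 8 (rule 75): 110010011110011
Gen 9 (rule 22): 001111100001100
Gen 10 (rule 109): 101000101101101
Gen 11 (rule 26): 000101001001000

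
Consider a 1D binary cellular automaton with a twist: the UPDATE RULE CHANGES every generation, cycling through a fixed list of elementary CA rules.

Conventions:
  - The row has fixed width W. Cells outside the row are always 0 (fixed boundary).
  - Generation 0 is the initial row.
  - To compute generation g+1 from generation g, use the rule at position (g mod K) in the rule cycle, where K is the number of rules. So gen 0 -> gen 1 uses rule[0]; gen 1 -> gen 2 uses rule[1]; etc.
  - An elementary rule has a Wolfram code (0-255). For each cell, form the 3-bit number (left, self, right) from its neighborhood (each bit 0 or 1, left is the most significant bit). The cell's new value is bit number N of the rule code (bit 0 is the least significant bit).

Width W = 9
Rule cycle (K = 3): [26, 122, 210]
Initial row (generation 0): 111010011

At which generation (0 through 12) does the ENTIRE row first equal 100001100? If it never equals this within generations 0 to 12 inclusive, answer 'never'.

Gen 0: 111010011
Gen 1 (rule 26): 100001110
Gen 2 (rule 122): 010011011
Gen 3 (rule 210): 101101001
Gen 4 (rule 26): 001000110
Gen 5 (rule 122): 010101111
Gen 6 (rule 210): 100000111
Gen 7 (rule 26): 010001100
Gen 8 (rule 122): 101011110
Gen 9 (rule 210): 000001111
Gen 10 (rule 26): 000011000
Gen 11 (rule 122): 000111100
Gen 12 (rule 210): 001011110

Answer: never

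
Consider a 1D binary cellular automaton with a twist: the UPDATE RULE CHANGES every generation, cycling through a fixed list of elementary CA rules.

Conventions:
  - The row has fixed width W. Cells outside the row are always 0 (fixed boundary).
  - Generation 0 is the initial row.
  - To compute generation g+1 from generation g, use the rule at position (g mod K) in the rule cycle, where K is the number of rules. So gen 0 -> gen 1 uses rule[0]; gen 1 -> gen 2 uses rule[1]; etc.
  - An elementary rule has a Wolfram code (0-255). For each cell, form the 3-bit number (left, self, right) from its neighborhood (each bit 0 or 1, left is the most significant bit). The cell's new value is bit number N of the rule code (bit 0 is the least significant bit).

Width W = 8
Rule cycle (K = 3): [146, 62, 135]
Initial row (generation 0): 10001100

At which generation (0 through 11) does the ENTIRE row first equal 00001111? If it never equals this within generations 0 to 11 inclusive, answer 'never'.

Answer: never

Derivation:
Gen 0: 10001100
Gen 1 (rule 146): 01010010
Gen 2 (rule 62): 11111111
Gen 3 (rule 135): 01111110
Gen 4 (rule 146): 10111101
Gen 5 (rule 62): 11100011
Gen 6 (rule 135): 01001100
Gen 7 (rule 146): 10110010
Gen 8 (rule 62): 11101111
Gen 9 (rule 135): 01000110
Gen 10 (rule 146): 10101001
Gen 11 (rule 62): 11111111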